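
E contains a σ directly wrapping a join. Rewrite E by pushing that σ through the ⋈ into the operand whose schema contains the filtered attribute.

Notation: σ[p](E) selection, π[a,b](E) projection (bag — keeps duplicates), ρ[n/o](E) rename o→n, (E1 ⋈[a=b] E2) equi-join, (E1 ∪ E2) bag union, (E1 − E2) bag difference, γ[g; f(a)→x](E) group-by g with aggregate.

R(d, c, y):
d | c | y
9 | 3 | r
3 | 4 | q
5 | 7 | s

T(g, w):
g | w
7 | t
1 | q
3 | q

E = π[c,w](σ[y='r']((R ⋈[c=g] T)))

σ filters on y, owned by the left side.
E' = π[c,w]((σ[y='r'](R) ⋈[c=g] T))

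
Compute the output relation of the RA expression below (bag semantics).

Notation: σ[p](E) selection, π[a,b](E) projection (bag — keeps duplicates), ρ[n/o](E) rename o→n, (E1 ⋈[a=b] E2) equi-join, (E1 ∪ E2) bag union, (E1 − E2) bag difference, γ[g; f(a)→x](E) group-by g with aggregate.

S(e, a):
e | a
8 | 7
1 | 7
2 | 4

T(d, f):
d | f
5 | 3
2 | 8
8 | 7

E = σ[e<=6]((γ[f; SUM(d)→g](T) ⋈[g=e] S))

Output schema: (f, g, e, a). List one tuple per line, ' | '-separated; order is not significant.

Subexpression sizes:
  T → 3
  γ[f; SUM(d)→g](T) → 3
  S → 3
  (γ[f; SUM(d)→g](T) ⋈[g=e] S) → 2
  σ[e<=6]((γ[f; SUM(d)→g](T) ⋈[g=e] S)) → 1

== RESULT ==
f | g | e | a
8 | 2 | 2 | 4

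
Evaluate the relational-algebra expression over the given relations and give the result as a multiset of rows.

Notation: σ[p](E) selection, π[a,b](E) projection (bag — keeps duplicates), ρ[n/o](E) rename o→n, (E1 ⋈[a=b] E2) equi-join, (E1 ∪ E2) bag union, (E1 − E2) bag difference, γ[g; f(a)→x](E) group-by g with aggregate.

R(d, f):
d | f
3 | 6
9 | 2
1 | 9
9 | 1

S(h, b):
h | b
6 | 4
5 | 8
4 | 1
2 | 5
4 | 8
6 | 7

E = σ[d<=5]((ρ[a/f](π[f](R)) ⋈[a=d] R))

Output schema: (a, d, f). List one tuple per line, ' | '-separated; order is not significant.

Stepwise |·|:
  R → 4
  π[f](R) → 4
  ρ[a/f](π[f](R)) → 4
  R → 4
  (ρ[a/f](π[f](R)) ⋈[a=d] R) → 3
  σ[d<=5]((ρ[a/f](π[f](R)) ⋈[a=d] R)) → 1

== RESULT ==
a | d | f
1 | 1 | 9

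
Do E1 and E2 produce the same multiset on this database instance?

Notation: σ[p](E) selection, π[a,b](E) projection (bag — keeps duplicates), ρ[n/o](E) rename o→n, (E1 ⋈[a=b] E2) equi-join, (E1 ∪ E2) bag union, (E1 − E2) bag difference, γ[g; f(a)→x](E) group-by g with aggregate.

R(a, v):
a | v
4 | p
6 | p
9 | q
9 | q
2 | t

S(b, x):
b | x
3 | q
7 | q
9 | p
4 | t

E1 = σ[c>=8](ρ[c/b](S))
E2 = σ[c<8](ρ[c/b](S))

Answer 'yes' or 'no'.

E1 row counts bottom-up:
  S → 4
  ρ[c/b](S) → 4
  σ[c>=8](ρ[c/b](S)) → 1
E2 row counts bottom-up:
  S → 4
  ρ[c/b](S) → 4
  σ[c<8](ρ[c/b](S)) → 3

E1 result:
c | x
9 | p
E2 result:
c | x
3 | q
4 | t
7 | q
Witness: (4, 't') appears 0× in E1 but 1× in E2.

no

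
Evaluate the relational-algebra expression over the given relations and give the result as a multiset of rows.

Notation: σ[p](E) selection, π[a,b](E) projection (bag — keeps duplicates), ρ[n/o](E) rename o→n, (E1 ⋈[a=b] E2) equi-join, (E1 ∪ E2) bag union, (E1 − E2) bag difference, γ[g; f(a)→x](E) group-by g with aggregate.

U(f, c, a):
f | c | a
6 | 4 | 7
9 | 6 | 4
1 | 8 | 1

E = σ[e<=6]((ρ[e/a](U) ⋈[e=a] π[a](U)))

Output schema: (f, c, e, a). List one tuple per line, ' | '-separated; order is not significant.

Stepwise |·|:
  U → 3
  ρ[e/a](U) → 3
  U → 3
  π[a](U) → 3
  (ρ[e/a](U) ⋈[e=a] π[a](U)) → 3
  σ[e<=6]((ρ[e/a](U) ⋈[e=a] π[a](U))) → 2

== RESULT ==
f | c | e | a
1 | 8 | 1 | 1
9 | 6 | 4 | 4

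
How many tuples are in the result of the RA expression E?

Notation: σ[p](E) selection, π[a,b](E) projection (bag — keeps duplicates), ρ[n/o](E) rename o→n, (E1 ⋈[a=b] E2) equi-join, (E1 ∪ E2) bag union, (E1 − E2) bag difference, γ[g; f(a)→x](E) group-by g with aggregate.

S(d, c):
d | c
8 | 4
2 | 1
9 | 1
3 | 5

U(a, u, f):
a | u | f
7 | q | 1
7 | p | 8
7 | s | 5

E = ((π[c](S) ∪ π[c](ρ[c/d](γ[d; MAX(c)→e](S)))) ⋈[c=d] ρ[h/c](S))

Subexpression sizes:
  S → 4
  π[c](S) → 4
  S → 4
  γ[d; MAX(c)→e](S) → 4
  ρ[c/d](γ[d; MAX(c)→e](S)) → 4
  π[c](ρ[c/d](γ[d; MAX(c)→e](S))) → 4
  (π[c](S) ∪ π[c](ρ[c/d](γ[d; MAX(c)→e](S)))) → 8
  S → 4
  ρ[h/c](S) → 4
  ((π[c](S) ∪ π[c](ρ[c/d](γ[d; MAX(c)→e](S)))) ⋈[c=d] ρ[h/c](S)) → 4

|E| = 4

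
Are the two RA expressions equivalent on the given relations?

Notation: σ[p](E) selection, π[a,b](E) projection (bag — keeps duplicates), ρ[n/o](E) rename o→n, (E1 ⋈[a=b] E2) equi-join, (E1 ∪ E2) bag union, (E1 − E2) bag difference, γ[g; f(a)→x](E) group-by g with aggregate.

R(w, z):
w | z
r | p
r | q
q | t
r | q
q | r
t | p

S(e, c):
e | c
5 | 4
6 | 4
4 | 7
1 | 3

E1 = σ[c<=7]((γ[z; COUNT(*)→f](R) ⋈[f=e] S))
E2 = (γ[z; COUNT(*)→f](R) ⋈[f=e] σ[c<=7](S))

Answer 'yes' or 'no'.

E1 stepwise |·|:
  R → 6
  γ[z; COUNT(*)→f](R) → 4
  S → 4
  (γ[z; COUNT(*)→f](R) ⋈[f=e] S) → 2
  σ[c<=7]((γ[z; COUNT(*)→f](R) ⋈[f=e] S)) → 2
E2 stepwise |·|:
  R → 6
  γ[z; COUNT(*)→f](R) → 4
  S → 4
  σ[c<=7](S) → 4
  (γ[z; COUNT(*)→f](R) ⋈[f=e] σ[c<=7](S)) → 2

E1 and E2 produce the same multiset:
z | f | e | c
r | 1 | 1 | 3
t | 1 | 1 | 3

yes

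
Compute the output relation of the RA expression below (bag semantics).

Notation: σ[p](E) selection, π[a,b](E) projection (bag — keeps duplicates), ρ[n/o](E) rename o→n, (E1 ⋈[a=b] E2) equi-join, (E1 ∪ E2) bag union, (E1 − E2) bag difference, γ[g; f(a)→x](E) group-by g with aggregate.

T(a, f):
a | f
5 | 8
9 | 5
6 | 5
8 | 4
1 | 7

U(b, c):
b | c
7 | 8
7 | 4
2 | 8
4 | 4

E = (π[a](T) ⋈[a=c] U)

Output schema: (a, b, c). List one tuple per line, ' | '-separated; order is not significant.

Row counts bottom-up:
  T → 5
  π[a](T) → 5
  U → 4
  (π[a](T) ⋈[a=c] U) → 2

== RESULT ==
a | b | c
8 | 2 | 8
8 | 7 | 8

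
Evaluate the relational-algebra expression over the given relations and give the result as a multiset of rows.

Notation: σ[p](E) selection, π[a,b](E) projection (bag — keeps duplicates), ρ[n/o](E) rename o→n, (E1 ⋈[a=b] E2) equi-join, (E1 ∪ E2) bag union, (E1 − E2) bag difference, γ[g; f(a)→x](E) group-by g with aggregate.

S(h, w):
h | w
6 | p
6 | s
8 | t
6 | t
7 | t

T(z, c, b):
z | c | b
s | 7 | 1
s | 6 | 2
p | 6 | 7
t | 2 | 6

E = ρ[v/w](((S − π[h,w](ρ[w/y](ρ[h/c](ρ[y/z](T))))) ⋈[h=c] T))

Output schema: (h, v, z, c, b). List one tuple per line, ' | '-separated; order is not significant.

Subexpression sizes:
  S → 5
  T → 4
  ρ[y/z](T) → 4
  ρ[h/c](ρ[y/z](T)) → 4
  ρ[w/y](ρ[h/c](ρ[y/z](T))) → 4
  π[h,w](ρ[w/y](ρ[h/c](ρ[y/z](T)))) → 4
  (S − π[h,w](ρ[w/y](ρ[h/c](ρ[y/z](T))))) → 3
  T → 4
  ((S − π[h,w](ρ[w/y](ρ[h/c](ρ[y/z](T))))) ⋈[h=c] T) → 3
  ρ[v/w](((S − π[h,w](ρ[w/y](ρ[h/c](ρ[y/z](T))))) ⋈[h=c] T)) → 3

== RESULT ==
h | v | z | c | b
6 | t | p | 6 | 7
6 | t | s | 6 | 2
7 | t | s | 7 | 1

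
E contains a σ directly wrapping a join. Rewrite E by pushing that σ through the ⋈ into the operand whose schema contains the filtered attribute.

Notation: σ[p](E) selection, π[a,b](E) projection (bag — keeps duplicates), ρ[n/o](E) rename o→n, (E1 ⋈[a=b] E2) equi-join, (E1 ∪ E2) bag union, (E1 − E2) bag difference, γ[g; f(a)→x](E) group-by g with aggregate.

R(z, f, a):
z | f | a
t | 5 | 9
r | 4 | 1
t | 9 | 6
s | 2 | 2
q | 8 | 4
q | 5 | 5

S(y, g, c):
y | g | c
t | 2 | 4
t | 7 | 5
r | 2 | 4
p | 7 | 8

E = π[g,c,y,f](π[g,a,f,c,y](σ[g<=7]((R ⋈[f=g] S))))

σ filters on g, owned by the right side.
E' = π[g,c,y,f](π[g,a,f,c,y]((R ⋈[f=g] σ[g<=7](S))))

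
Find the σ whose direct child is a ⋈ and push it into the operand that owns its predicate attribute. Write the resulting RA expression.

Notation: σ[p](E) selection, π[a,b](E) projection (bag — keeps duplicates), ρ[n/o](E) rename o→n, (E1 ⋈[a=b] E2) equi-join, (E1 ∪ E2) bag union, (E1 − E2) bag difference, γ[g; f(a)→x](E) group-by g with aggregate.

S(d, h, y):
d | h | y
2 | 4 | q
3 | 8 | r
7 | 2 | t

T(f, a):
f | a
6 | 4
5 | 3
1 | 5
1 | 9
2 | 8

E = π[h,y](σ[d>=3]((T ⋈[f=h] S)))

σ filters on d, owned by the right side.
E' = π[h,y]((T ⋈[f=h] σ[d>=3](S)))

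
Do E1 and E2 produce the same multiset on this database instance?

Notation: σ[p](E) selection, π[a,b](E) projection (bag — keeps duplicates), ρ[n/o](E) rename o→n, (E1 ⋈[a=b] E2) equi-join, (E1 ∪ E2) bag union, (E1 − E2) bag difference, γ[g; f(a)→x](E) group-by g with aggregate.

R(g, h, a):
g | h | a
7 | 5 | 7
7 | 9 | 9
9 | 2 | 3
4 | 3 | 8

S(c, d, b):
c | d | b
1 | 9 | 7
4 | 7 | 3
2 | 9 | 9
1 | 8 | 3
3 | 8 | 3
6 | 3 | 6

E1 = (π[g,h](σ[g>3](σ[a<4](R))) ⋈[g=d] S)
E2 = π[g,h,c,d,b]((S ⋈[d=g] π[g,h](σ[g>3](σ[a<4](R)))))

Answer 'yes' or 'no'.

E1 subexpression sizes:
  R → 4
  σ[a<4](R) → 1
  σ[g>3](σ[a<4](R)) → 1
  π[g,h](σ[g>3](σ[a<4](R))) → 1
  S → 6
  (π[g,h](σ[g>3](σ[a<4](R))) ⋈[g=d] S) → 2
E2 subexpression sizes:
  S → 6
  R → 4
  σ[a<4](R) → 1
  σ[g>3](σ[a<4](R)) → 1
  π[g,h](σ[g>3](σ[a<4](R))) → 1
  (S ⋈[d=g] π[g,h](σ[g>3](σ[a<4](R)))) → 2
  π[g,h,c,d,b]((S ⋈[d=g] π[g,h](σ[g>3](σ[a<4](R))))) → 2

E1 and E2 produce the same multiset:
g | h | c | d | b
9 | 2 | 1 | 9 | 7
9 | 2 | 2 | 9 | 9

yes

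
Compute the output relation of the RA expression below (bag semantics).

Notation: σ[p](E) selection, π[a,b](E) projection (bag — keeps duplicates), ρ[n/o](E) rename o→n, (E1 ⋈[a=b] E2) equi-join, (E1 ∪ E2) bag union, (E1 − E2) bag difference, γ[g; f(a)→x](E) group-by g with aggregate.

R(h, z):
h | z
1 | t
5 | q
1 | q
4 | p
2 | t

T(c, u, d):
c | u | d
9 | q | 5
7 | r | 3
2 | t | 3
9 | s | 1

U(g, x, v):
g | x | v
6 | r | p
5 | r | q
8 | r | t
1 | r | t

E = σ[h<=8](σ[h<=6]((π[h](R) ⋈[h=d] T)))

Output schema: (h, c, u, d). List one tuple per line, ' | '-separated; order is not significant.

Row counts bottom-up:
  R → 5
  π[h](R) → 5
  T → 4
  (π[h](R) ⋈[h=d] T) → 3
  σ[h<=6]((π[h](R) ⋈[h=d] T)) → 3
  σ[h<=8](σ[h<=6]((π[h](R) ⋈[h=d] T))) → 3

== RESULT ==
h | c | u | d
1 | 9 | s | 1
1 | 9 | s | 1
5 | 9 | q | 5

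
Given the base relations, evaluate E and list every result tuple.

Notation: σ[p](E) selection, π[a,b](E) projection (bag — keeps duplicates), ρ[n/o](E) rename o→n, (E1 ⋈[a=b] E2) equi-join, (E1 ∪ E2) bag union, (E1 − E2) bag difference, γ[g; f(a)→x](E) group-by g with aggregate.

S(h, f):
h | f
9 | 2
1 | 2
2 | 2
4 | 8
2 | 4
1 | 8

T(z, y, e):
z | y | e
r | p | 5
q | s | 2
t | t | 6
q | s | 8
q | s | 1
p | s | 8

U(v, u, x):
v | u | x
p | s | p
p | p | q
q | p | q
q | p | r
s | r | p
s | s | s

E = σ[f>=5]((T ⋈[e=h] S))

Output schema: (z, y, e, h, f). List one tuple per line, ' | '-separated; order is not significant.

Subexpression sizes:
  T → 6
  S → 6
  (T ⋈[e=h] S) → 4
  σ[f>=5]((T ⋈[e=h] S)) → 1

== RESULT ==
z | y | e | h | f
q | s | 1 | 1 | 8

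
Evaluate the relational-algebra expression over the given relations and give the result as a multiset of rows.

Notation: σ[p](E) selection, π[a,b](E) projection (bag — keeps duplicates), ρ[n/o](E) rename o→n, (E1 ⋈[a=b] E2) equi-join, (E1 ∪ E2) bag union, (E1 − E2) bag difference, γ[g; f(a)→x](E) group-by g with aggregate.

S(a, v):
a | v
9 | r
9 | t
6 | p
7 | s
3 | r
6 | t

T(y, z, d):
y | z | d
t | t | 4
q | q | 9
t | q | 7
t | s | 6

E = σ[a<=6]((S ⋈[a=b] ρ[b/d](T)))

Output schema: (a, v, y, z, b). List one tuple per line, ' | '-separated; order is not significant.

Per-node cardinality:
  S → 6
  T → 4
  ρ[b/d](T) → 4
  (S ⋈[a=b] ρ[b/d](T)) → 5
  σ[a<=6]((S ⋈[a=b] ρ[b/d](T))) → 2

== RESULT ==
a | v | y | z | b
6 | p | t | s | 6
6 | t | t | s | 6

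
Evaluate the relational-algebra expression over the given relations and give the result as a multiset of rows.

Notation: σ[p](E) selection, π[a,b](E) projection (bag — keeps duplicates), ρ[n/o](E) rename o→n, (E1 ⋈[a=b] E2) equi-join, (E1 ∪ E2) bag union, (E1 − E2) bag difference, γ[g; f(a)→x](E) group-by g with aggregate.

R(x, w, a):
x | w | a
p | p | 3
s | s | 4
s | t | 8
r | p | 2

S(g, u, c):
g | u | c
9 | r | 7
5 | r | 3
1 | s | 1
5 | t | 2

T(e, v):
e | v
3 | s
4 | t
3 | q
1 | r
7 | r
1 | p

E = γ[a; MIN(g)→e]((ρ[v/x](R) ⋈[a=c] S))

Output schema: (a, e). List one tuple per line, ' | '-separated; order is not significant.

Per-node cardinality:
  R → 4
  ρ[v/x](R) → 4
  S → 4
  (ρ[v/x](R) ⋈[a=c] S) → 2
  γ[a; MIN(g)→e]((ρ[v/x](R) ⋈[a=c] S)) → 2

== RESULT ==
a | e
2 | 5
3 | 5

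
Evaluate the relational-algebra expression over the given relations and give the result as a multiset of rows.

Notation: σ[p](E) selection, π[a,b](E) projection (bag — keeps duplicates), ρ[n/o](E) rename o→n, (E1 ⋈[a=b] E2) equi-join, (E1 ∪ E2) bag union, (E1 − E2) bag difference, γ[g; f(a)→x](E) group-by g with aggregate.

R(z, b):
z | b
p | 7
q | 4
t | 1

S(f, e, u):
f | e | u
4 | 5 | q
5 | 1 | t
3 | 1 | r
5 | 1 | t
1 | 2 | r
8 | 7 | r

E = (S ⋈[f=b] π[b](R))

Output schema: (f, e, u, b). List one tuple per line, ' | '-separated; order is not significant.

Per-node cardinality:
  S → 6
  R → 3
  π[b](R) → 3
  (S ⋈[f=b] π[b](R)) → 2

== RESULT ==
f | e | u | b
1 | 2 | r | 1
4 | 5 | q | 4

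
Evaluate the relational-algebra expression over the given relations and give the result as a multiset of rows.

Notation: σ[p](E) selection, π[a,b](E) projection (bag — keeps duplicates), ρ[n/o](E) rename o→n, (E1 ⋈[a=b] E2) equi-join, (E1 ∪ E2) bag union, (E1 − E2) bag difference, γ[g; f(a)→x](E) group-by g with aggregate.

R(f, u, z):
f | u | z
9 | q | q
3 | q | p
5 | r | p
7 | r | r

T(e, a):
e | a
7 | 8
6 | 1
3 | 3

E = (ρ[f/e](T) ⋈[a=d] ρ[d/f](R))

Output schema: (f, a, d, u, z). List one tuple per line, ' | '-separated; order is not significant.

Row counts bottom-up:
  T → 3
  ρ[f/e](T) → 3
  R → 4
  ρ[d/f](R) → 4
  (ρ[f/e](T) ⋈[a=d] ρ[d/f](R)) → 1

== RESULT ==
f | a | d | u | z
3 | 3 | 3 | q | p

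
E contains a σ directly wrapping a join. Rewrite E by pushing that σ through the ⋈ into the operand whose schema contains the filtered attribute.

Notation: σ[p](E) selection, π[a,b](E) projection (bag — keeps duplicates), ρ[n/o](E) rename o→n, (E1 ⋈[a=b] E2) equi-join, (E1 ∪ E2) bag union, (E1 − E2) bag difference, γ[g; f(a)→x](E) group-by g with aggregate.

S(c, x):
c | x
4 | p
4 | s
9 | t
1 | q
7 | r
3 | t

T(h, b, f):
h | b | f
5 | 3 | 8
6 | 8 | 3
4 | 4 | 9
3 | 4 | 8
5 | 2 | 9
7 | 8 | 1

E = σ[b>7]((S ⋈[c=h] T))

σ filters on b, owned by the right side.
E' = (S ⋈[c=h] σ[b>7](T))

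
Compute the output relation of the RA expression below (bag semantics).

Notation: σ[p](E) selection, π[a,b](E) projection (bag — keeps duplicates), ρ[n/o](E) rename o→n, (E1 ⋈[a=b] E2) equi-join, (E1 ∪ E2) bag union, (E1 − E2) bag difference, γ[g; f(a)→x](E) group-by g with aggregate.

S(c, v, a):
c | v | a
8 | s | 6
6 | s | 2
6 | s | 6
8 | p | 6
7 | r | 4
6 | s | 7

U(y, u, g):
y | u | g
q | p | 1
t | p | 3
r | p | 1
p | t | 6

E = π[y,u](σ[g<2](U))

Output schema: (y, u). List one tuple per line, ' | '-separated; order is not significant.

Subexpression sizes:
  U → 4
  σ[g<2](U) → 2
  π[y,u](σ[g<2](U)) → 2

== RESULT ==
y | u
q | p
r | p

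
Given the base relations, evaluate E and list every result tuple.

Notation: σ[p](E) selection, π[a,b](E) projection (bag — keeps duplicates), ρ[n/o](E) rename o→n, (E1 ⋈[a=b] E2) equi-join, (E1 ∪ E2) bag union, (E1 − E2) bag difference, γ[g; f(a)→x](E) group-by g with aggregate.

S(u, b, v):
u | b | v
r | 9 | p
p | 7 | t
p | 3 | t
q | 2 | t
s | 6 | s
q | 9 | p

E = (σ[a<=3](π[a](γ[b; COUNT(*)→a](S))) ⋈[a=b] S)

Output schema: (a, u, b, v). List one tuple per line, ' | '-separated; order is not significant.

Subexpression sizes:
  S → 6
  γ[b; COUNT(*)→a](S) → 5
  π[a](γ[b; COUNT(*)→a](S)) → 5
  σ[a<=3](π[a](γ[b; COUNT(*)→a](S))) → 5
  S → 6
  (σ[a<=3](π[a](γ[b; COUNT(*)→a](S))) ⋈[a=b] S) → 1

== RESULT ==
a | u | b | v
2 | q | 2 | t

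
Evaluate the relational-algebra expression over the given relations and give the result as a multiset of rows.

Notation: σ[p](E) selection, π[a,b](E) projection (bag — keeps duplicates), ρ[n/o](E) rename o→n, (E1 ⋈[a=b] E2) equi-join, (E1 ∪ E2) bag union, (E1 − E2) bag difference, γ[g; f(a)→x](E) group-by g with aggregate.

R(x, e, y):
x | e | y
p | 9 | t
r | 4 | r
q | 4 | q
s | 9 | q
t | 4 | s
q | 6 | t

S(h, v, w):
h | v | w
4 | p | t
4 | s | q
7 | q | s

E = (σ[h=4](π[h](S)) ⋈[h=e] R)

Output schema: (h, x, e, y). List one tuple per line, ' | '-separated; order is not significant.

Row counts bottom-up:
  S → 3
  π[h](S) → 3
  σ[h=4](π[h](S)) → 2
  R → 6
  (σ[h=4](π[h](S)) ⋈[h=e] R) → 6

== RESULT ==
h | x | e | y
4 | q | 4 | q
4 | q | 4 | q
4 | r | 4 | r
4 | r | 4 | r
4 | t | 4 | s
4 | t | 4 | s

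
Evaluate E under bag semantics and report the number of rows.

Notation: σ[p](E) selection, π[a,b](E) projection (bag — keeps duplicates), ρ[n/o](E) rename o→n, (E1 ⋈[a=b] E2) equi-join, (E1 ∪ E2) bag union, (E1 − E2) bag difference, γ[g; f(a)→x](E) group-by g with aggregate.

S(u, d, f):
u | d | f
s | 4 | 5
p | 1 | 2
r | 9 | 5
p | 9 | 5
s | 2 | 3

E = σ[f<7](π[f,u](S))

Row counts bottom-up:
  S → 5
  π[f,u](S) → 5
  σ[f<7](π[f,u](S)) → 5

|E| = 5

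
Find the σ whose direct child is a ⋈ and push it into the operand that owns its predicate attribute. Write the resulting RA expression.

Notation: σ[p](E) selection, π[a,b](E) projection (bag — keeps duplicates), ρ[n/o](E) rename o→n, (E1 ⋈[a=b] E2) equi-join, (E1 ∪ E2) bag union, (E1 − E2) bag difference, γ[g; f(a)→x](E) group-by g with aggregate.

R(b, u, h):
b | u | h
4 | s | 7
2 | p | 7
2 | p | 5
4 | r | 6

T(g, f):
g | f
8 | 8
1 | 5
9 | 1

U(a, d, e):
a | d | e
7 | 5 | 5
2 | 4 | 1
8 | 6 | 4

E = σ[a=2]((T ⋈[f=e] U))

σ filters on a, owned by the right side.
E' = (T ⋈[f=e] σ[a=2](U))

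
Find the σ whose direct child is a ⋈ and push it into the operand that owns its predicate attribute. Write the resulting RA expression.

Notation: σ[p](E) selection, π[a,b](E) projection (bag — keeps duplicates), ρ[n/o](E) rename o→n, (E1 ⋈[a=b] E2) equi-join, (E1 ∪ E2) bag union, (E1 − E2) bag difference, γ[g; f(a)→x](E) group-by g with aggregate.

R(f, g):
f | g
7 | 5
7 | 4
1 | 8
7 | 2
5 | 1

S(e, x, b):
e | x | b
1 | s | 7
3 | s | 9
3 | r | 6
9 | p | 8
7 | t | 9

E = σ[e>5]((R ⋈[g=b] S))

σ filters on e, owned by the right side.
E' = (R ⋈[g=b] σ[e>5](S))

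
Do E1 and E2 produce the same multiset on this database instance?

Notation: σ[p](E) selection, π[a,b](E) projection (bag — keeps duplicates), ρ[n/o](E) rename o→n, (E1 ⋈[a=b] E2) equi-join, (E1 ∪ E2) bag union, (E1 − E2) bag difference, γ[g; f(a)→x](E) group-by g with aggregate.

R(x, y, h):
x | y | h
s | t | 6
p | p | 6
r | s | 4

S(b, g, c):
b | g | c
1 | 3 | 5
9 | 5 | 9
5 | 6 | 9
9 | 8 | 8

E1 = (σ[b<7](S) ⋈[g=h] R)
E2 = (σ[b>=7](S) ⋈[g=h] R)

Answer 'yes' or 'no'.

E1 per-node cardinality:
  S → 4
  σ[b<7](S) → 2
  R → 3
  (σ[b<7](S) ⋈[g=h] R) → 2
E2 per-node cardinality:
  S → 4
  σ[b>=7](S) → 2
  R → 3
  (σ[b>=7](S) ⋈[g=h] R) → 0

E1 result:
b | g | c | x | y | h
5 | 6 | 9 | p | p | 6
5 | 6 | 9 | s | t | 6
E2 result:
b | g | c | x | y | h
(0 rows)
Witness: (5, 6, 9, 's', 't', 6) appears 1× in E1 but 0× in E2.

no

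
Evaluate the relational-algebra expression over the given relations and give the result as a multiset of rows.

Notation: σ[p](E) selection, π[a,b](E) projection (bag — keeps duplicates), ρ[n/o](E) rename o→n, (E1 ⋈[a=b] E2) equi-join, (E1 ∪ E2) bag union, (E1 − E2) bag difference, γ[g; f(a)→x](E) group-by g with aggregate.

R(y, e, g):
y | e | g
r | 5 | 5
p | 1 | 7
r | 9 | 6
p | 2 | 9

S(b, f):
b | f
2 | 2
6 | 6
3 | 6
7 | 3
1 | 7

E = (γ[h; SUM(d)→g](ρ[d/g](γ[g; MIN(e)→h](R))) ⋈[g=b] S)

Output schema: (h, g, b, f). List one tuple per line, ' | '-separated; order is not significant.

Subexpression sizes:
  R → 4
  γ[g; MIN(e)→h](R) → 4
  ρ[d/g](γ[g; MIN(e)→h](R)) → 4
  γ[h; SUM(d)→g](ρ[d/g](γ[g; MIN(e)→h](R))) → 4
  S → 5
  (γ[h; SUM(d)→g](ρ[d/g](γ[g; MIN(e)→h](R))) ⋈[g=b] S) → 2

== RESULT ==
h | g | b | f
1 | 7 | 7 | 3
9 | 6 | 6 | 6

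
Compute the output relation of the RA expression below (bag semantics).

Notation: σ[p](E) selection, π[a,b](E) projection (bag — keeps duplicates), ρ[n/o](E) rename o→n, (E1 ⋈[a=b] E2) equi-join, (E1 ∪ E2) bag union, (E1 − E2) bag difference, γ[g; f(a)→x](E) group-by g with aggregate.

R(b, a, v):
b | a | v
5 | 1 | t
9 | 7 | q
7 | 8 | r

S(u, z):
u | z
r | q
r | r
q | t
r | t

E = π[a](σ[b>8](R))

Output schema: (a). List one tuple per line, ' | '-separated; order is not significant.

Row counts bottom-up:
  R → 3
  σ[b>8](R) → 1
  π[a](σ[b>8](R)) → 1

== RESULT ==
a
7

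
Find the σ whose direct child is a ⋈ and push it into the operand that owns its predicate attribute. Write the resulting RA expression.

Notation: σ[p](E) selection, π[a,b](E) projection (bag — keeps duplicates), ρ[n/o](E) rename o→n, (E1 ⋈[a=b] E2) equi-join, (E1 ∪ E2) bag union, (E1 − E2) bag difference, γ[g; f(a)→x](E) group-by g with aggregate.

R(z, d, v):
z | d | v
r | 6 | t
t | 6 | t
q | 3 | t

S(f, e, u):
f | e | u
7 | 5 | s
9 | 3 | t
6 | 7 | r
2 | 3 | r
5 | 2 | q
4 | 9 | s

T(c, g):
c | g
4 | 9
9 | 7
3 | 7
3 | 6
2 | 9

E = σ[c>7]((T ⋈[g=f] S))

σ filters on c, owned by the left side.
E' = (σ[c>7](T) ⋈[g=f] S)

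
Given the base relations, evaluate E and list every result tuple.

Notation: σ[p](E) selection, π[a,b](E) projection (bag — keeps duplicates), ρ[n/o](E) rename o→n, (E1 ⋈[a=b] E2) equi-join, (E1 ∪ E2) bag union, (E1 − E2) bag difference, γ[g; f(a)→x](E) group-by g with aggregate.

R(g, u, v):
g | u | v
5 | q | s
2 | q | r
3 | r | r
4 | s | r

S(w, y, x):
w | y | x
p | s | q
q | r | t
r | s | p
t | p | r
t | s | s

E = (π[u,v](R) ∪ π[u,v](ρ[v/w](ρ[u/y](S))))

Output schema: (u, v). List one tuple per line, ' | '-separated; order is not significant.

Stepwise |·|:
  R → 4
  π[u,v](R) → 4
  S → 5
  ρ[u/y](S) → 5
  ρ[v/w](ρ[u/y](S)) → 5
  π[u,v](ρ[v/w](ρ[u/y](S))) → 5
  (π[u,v](R) ∪ π[u,v](ρ[v/w](ρ[u/y](S)))) → 9

== RESULT ==
u | v
p | t
q | r
q | s
r | q
r | r
s | p
s | r
s | r
s | t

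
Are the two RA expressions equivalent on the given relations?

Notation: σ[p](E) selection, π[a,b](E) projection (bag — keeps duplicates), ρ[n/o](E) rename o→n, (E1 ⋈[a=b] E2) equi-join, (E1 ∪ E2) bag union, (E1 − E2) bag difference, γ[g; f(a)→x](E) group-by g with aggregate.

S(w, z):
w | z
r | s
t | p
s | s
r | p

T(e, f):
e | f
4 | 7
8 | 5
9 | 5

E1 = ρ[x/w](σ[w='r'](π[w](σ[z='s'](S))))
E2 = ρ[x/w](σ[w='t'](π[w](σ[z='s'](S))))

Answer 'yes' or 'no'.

E1 per-node cardinality:
  S → 4
  σ[z='s'](S) → 2
  π[w](σ[z='s'](S)) → 2
  σ[w='r'](π[w](σ[z='s'](S))) → 1
  ρ[x/w](σ[w='r'](π[w](σ[z='s'](S)))) → 1
E2 per-node cardinality:
  S → 4
  σ[z='s'](S) → 2
  π[w](σ[z='s'](S)) → 2
  σ[w='t'](π[w](σ[z='s'](S))) → 0
  ρ[x/w](σ[w='t'](π[w](σ[z='s'](S)))) → 0

E1 result:
x
r
E2 result:
x
(0 rows)
Witness: ('r',) appears 1× in E1 but 0× in E2.

no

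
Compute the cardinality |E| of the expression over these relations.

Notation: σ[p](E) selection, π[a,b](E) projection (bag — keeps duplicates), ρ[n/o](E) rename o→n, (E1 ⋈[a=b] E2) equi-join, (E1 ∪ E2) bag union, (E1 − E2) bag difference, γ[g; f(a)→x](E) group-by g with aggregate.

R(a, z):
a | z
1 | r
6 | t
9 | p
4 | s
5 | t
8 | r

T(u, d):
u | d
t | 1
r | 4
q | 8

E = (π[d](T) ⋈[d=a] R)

Subexpression sizes:
  T → 3
  π[d](T) → 3
  R → 6
  (π[d](T) ⋈[d=a] R) → 3

|E| = 3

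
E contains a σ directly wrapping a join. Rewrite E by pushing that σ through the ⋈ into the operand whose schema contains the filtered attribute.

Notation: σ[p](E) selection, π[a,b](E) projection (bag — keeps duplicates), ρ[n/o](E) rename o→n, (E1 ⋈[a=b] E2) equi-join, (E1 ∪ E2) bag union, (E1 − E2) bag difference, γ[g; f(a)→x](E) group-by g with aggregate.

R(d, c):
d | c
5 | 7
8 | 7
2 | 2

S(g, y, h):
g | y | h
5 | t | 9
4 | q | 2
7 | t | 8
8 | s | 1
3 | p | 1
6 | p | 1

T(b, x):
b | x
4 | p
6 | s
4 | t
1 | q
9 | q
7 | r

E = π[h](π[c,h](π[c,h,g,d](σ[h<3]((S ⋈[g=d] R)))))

σ filters on h, owned by the left side.
E' = π[h](π[c,h](π[c,h,g,d]((σ[h<3](S) ⋈[g=d] R))))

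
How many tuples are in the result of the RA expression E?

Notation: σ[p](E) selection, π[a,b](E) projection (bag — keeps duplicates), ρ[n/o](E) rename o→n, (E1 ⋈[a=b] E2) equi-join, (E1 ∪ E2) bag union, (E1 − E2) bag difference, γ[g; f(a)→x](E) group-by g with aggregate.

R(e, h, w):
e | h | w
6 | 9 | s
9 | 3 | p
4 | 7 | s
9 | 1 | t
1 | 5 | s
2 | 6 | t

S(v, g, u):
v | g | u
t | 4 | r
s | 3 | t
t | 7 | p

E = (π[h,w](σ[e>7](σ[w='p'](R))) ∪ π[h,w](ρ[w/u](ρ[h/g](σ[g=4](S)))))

Subexpression sizes:
  R → 6
  σ[w='p'](R) → 1
  σ[e>7](σ[w='p'](R)) → 1
  π[h,w](σ[e>7](σ[w='p'](R))) → 1
  S → 3
  σ[g=4](S) → 1
  ρ[h/g](σ[g=4](S)) → 1
  ρ[w/u](ρ[h/g](σ[g=4](S))) → 1
  π[h,w](ρ[w/u](ρ[h/g](σ[g=4](S)))) → 1
  (π[h,w](σ[e>7](σ[w='p'](R))) ∪ π[h,w](ρ[w/u](ρ[h/g](σ[g=4](S))))) → 2

|E| = 2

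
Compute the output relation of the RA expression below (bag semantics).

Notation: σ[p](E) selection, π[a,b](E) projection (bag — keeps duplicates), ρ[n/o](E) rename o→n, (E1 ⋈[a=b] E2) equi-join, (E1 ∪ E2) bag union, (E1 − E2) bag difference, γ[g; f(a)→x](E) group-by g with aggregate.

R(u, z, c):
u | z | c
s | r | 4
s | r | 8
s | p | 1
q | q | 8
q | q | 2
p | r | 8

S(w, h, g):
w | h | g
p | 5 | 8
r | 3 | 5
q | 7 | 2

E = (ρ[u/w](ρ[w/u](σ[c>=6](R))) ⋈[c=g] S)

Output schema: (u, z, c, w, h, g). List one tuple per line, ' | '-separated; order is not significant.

Row counts bottom-up:
  R → 6
  σ[c>=6](R) → 3
  ρ[w/u](σ[c>=6](R)) → 3
  ρ[u/w](ρ[w/u](σ[c>=6](R))) → 3
  S → 3
  (ρ[u/w](ρ[w/u](σ[c>=6](R))) ⋈[c=g] S) → 3

== RESULT ==
u | z | c | w | h | g
p | r | 8 | p | 5 | 8
q | q | 8 | p | 5 | 8
s | r | 8 | p | 5 | 8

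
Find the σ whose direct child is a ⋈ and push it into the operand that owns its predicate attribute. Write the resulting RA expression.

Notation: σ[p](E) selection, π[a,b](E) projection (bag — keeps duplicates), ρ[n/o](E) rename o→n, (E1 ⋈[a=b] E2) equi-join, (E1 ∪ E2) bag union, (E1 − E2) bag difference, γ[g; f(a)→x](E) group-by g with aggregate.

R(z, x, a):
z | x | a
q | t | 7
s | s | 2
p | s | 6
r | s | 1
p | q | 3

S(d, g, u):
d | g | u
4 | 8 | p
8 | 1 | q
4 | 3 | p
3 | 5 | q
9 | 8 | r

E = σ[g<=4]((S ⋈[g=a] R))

σ filters on g, owned by the left side.
E' = (σ[g<=4](S) ⋈[g=a] R)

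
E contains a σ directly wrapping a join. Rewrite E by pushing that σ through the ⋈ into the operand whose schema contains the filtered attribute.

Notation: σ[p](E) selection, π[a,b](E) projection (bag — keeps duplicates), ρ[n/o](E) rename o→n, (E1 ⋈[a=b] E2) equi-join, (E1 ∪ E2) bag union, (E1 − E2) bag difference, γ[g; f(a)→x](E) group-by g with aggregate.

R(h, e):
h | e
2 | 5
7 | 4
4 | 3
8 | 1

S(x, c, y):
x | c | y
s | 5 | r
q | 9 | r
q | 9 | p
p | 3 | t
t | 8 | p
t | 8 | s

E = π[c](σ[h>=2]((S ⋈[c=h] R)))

σ filters on h, owned by the right side.
E' = π[c]((S ⋈[c=h] σ[h>=2](R)))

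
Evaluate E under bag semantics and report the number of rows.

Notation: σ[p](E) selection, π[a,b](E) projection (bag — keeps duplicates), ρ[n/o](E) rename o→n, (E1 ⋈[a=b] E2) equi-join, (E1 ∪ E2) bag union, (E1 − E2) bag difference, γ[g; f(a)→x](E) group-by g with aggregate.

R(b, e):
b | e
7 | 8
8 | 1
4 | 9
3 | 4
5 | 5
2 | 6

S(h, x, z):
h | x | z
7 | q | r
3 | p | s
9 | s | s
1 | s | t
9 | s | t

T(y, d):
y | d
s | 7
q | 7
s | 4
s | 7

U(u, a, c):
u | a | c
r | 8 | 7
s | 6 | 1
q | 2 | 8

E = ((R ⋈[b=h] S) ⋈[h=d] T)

Stepwise |·|:
  R → 6
  S → 5
  (R ⋈[b=h] S) → 2
  T → 4
  ((R ⋈[b=h] S) ⋈[h=d] T) → 3

|E| = 3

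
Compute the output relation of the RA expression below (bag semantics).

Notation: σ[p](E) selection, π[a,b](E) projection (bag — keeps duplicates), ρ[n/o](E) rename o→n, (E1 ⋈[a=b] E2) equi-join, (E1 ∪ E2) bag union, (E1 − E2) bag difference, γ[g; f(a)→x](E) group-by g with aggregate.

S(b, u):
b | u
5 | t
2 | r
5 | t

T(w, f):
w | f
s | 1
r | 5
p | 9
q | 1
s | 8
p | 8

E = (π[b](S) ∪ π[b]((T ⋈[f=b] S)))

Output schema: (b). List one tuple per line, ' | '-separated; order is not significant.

Subexpression sizes:
  S → 3
  π[b](S) → 3
  T → 6
  S → 3
  (T ⋈[f=b] S) → 2
  π[b]((T ⋈[f=b] S)) → 2
  (π[b](S) ∪ π[b]((T ⋈[f=b] S))) → 5

== RESULT ==
b
2
5
5
5
5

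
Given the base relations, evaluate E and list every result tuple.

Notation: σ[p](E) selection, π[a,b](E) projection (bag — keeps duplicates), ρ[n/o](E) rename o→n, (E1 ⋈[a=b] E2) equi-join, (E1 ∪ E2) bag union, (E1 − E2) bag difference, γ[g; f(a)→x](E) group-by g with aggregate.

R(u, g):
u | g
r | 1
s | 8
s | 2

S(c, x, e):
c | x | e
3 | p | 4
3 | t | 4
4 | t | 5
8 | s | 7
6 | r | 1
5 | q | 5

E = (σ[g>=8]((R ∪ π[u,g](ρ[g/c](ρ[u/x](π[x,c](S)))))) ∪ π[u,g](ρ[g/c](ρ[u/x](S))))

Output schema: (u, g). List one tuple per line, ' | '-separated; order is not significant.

Per-node cardinality:
  R → 3
  S → 6
  π[x,c](S) → 6
  ρ[u/x](π[x,c](S)) → 6
  ρ[g/c](ρ[u/x](π[x,c](S))) → 6
  π[u,g](ρ[g/c](ρ[u/x](π[x,c](S)))) → 6
  (R ∪ π[u,g](ρ[g/c](ρ[u/x](π[x,c](S))))) → 9
  σ[g>=8]((R ∪ π[u,g](ρ[g/c](ρ[u/x](π[x,c](S)))))) → 2
  S → 6
  ρ[u/x](S) → 6
  ρ[g/c](ρ[u/x](S)) → 6
  π[u,g](ρ[g/c](ρ[u/x](S))) → 6
  (σ[g>=8]((R ∪ π[u,g](ρ[g/c](ρ[u/x](π[x,c](S)))))) ∪ π[u,g](ρ[g/c](ρ[u/x](S)))) → 8

== RESULT ==
u | g
p | 3
q | 5
r | 6
s | 8
s | 8
s | 8
t | 3
t | 4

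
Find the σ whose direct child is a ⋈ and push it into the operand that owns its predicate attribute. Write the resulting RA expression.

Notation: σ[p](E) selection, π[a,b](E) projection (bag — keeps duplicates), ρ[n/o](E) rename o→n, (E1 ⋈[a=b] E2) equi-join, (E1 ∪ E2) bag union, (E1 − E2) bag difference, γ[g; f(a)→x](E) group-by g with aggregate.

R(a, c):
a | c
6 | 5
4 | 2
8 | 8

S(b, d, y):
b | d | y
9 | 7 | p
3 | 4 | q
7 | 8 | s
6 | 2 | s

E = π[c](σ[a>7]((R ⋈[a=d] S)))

σ filters on a, owned by the left side.
E' = π[c]((σ[a>7](R) ⋈[a=d] S))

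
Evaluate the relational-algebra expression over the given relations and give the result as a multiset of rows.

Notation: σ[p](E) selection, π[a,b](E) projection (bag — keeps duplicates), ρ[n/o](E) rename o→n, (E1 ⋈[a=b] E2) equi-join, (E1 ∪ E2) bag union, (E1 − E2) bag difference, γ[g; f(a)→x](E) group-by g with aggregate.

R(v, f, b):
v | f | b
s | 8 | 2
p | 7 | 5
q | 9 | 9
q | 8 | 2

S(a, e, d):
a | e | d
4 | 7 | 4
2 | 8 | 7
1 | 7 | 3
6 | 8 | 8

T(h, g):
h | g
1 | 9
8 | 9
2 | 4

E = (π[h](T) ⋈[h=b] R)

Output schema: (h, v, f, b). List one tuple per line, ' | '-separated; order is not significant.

Stepwise |·|:
  T → 3
  π[h](T) → 3
  R → 4
  (π[h](T) ⋈[h=b] R) → 2

== RESULT ==
h | v | f | b
2 | q | 8 | 2
2 | s | 8 | 2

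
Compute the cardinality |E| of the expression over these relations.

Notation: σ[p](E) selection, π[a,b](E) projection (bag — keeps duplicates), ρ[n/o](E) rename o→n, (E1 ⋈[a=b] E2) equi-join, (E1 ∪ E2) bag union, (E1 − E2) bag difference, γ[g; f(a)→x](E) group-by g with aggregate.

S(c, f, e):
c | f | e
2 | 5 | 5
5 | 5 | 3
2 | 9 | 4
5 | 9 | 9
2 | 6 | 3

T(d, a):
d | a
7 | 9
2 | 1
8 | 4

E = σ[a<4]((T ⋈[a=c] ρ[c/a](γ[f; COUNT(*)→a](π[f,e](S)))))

Row counts bottom-up:
  T → 3
  S → 5
  π[f,e](S) → 5
  γ[f; COUNT(*)→a](π[f,e](S)) → 3
  ρ[c/a](γ[f; COUNT(*)→a](π[f,e](S))) → 3
  (T ⋈[a=c] ρ[c/a](γ[f; COUNT(*)→a](π[f,e](S)))) → 1
  σ[a<4]((T ⋈[a=c] ρ[c/a](γ[f; COUNT(*)→a](π[f,e](S))))) → 1

|E| = 1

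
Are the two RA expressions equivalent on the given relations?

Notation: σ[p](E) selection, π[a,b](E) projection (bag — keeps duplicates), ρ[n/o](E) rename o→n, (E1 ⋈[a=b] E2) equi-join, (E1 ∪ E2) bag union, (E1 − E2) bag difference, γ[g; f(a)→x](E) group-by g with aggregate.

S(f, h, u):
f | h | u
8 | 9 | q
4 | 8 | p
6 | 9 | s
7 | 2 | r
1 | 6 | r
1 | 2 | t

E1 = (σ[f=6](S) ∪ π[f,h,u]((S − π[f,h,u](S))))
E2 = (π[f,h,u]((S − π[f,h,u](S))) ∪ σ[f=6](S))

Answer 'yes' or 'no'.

E1 stepwise |·|:
  S → 6
  σ[f=6](S) → 1
  S → 6
  S → 6
  π[f,h,u](S) → 6
  (S − π[f,h,u](S)) → 0
  π[f,h,u]((S − π[f,h,u](S))) → 0
  (σ[f=6](S) ∪ π[f,h,u]((S − π[f,h,u](S)))) → 1
E2 stepwise |·|:
  S → 6
  S → 6
  π[f,h,u](S) → 6
  (S − π[f,h,u](S)) → 0
  π[f,h,u]((S − π[f,h,u](S))) → 0
  S → 6
  σ[f=6](S) → 1
  (π[f,h,u]((S − π[f,h,u](S))) ∪ σ[f=6](S)) → 1

E1 and E2 produce the same multiset:
f | h | u
6 | 9 | s

yes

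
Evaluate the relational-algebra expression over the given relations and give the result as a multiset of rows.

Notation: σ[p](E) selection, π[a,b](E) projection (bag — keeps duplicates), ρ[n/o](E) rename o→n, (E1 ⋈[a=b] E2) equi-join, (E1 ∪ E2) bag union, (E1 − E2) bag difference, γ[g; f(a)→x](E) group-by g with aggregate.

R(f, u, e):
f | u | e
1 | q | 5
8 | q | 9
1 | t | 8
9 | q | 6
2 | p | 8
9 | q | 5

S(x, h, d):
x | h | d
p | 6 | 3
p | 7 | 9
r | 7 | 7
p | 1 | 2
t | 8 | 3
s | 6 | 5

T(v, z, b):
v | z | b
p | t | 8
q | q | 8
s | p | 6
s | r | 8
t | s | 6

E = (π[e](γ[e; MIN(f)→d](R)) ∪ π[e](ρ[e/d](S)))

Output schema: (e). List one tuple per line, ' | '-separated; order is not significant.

Row counts bottom-up:
  R → 6
  γ[e; MIN(f)→d](R) → 4
  π[e](γ[e; MIN(f)→d](R)) → 4
  S → 6
  ρ[e/d](S) → 6
  π[e](ρ[e/d](S)) → 6
  (π[e](γ[e; MIN(f)→d](R)) ∪ π[e](ρ[e/d](S))) → 10

== RESULT ==
e
2
3
3
5
5
6
7
8
9
9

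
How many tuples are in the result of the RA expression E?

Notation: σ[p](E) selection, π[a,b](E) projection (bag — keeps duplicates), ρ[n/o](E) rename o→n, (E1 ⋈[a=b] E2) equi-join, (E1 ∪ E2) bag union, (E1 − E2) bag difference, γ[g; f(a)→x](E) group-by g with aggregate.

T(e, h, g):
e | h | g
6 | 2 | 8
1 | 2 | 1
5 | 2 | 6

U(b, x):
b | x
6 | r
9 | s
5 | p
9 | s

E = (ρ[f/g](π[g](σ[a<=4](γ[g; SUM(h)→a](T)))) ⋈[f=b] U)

Stepwise |·|:
  T → 3
  γ[g; SUM(h)→a](T) → 3
  σ[a<=4](γ[g; SUM(h)→a](T)) → 3
  π[g](σ[a<=4](γ[g; SUM(h)→a](T))) → 3
  ρ[f/g](π[g](σ[a<=4](γ[g; SUM(h)→a](T)))) → 3
  U → 4
  (ρ[f/g](π[g](σ[a<=4](γ[g; SUM(h)→a](T)))) ⋈[f=b] U) → 1

|E| = 1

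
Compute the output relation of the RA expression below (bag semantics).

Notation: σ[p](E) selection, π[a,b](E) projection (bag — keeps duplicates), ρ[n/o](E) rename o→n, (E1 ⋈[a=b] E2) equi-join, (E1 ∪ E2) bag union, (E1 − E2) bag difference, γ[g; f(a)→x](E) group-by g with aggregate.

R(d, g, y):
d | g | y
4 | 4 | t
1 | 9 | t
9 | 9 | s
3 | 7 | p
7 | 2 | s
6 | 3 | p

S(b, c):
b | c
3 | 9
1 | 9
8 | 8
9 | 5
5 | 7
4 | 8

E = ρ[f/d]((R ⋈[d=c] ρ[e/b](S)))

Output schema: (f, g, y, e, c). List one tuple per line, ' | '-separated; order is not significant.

Row counts bottom-up:
  R → 6
  S → 6
  ρ[e/b](S) → 6
  (R ⋈[d=c] ρ[e/b](S)) → 3
  ρ[f/d]((R ⋈[d=c] ρ[e/b](S))) → 3

== RESULT ==
f | g | y | e | c
7 | 2 | s | 5 | 7
9 | 9 | s | 1 | 9
9 | 9 | s | 3 | 9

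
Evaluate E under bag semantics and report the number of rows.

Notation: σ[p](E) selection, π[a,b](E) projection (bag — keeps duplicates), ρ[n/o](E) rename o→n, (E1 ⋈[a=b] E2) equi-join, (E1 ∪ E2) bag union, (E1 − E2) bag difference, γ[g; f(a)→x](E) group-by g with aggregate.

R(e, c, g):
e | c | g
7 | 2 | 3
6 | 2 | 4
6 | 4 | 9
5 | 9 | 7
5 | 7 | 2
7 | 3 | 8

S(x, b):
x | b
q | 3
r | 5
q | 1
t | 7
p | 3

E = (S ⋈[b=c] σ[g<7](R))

Per-node cardinality:
  S → 5
  R → 6
  σ[g<7](R) → 3
  (S ⋈[b=c] σ[g<7](R)) → 1

|E| = 1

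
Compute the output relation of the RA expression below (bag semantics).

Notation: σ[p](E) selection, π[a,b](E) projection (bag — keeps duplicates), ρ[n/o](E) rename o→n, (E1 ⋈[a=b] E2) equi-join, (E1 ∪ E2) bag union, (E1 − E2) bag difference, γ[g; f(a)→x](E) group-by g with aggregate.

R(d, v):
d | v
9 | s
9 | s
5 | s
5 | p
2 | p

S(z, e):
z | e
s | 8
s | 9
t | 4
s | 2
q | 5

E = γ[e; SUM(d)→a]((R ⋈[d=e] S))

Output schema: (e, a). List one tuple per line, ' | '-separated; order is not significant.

Stepwise |·|:
  R → 5
  S → 5
  (R ⋈[d=e] S) → 5
  γ[e; SUM(d)→a]((R ⋈[d=e] S)) → 3

== RESULT ==
e | a
2 | 2
5 | 10
9 | 18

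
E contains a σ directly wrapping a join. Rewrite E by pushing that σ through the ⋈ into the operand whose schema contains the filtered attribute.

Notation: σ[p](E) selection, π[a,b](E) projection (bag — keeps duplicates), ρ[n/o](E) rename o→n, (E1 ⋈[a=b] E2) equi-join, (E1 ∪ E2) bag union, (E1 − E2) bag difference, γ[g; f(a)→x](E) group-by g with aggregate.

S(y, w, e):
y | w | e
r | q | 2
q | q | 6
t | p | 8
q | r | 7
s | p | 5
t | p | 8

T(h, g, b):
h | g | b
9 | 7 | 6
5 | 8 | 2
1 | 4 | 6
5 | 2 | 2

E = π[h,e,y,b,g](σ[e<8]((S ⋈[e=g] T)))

σ filters on e, owned by the left side.
E' = π[h,e,y,b,g]((σ[e<8](S) ⋈[e=g] T))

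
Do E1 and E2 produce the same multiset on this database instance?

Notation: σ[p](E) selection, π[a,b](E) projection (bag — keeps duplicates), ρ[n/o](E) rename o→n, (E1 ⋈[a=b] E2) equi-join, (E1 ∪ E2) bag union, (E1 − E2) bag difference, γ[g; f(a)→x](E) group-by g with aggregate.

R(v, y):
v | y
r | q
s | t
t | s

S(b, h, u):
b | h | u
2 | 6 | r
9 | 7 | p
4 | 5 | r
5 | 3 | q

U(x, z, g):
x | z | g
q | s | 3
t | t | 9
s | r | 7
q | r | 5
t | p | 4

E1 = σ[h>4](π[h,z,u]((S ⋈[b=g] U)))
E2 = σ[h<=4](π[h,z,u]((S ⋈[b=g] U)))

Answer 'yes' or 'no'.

E1 stepwise |·|:
  S → 4
  U → 5
  (S ⋈[b=g] U) → 3
  π[h,z,u]((S ⋈[b=g] U)) → 3
  σ[h>4](π[h,z,u]((S ⋈[b=g] U))) → 2
E2 stepwise |·|:
  S → 4
  U → 5
  (S ⋈[b=g] U) → 3
  π[h,z,u]((S ⋈[b=g] U)) → 3
  σ[h<=4](π[h,z,u]((S ⋈[b=g] U))) → 1

E1 result:
h | z | u
5 | p | r
7 | t | p
E2 result:
h | z | u
3 | r | q
Witness: (5, 'p', 'r') appears 1× in E1 but 0× in E2.

no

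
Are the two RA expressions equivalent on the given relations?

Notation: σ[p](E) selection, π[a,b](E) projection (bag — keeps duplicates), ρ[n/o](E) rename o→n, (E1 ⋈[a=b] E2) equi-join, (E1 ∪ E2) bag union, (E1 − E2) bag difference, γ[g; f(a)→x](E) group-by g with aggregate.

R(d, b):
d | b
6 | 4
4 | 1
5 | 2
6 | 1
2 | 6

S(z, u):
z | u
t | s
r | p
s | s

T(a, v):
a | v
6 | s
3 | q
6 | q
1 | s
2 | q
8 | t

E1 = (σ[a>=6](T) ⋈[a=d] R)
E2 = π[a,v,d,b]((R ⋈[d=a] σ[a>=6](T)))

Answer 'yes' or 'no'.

E1 subexpression sizes:
  T → 6
  σ[a>=6](T) → 3
  R → 5
  (σ[a>=6](T) ⋈[a=d] R) → 4
E2 subexpression sizes:
  R → 5
  T → 6
  σ[a>=6](T) → 3
  (R ⋈[d=a] σ[a>=6](T)) → 4
  π[a,v,d,b]((R ⋈[d=a] σ[a>=6](T))) → 4

E1 and E2 produce the same multiset:
a | v | d | b
6 | q | 6 | 1
6 | q | 6 | 4
6 | s | 6 | 1
6 | s | 6 | 4

yes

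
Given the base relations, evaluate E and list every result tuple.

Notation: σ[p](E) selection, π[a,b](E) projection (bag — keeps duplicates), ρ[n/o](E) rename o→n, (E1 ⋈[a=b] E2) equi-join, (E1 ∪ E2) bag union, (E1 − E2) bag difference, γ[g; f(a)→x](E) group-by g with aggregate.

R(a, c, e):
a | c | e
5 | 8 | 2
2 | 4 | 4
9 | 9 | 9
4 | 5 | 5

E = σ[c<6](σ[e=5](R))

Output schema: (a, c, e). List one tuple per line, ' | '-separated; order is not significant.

Subexpression sizes:
  R → 4
  σ[e=5](R) → 1
  σ[c<6](σ[e=5](R)) → 1

== RESULT ==
a | c | e
4 | 5 | 5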